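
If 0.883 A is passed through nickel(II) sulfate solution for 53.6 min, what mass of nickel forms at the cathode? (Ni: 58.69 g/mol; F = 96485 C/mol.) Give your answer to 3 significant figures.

0.864 g

Charge passed = 0.883 × 3216 = 2840 C
n(e⁻) = Q/F = 2840/96485 = 0.02943 mol
Ni²⁺ + 2e⁻ → Ni, so n(Ni) = 0.02943 / 2 = 0.01472 mol
m = 0.01472 × 58.69 = 0.864 g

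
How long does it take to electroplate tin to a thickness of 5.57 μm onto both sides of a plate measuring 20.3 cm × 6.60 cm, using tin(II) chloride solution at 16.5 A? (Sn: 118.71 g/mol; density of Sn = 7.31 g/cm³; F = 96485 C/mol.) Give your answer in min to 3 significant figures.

1.79 min

Plated area = 2 × 20.3 × 6.60 = 268.0 cm²
Volume = 268.0 × 5.57×10⁻⁴ cm = 0.1493 cm³
m(Sn) = 0.1493 × 7.31 = 1.091 g
n(Sn) = 1.091 / 118.71 = 0.009190 mol; n(e⁻) = 2 × 0.009190 = 0.01838 mol
Q = 0.01838 × 96485 = 1773 C
t = 1773 / 16.5 = 107.5 s = 1.79 min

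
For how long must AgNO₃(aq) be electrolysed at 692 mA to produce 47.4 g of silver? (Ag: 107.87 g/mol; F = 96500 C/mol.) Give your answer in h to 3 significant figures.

17.0 h

n(Ag) = 47.4 / 107.87 = 0.4394 mol
Ag⁺ + e⁻ → Ag, so n(e⁻) = 0.4394 mol
Q = 0.4394 × 96500 = 42400 C
t = Q / I = 42400 / 0.692 = 61270 s = 17.0 h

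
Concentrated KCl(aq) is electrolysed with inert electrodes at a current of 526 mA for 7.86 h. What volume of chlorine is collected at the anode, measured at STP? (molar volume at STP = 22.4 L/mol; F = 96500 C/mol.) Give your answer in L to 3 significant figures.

1.73 L

Q = It = 0.526 × 28296 = 14880 C
n(e⁻) = Q/F = 14880/96500 = 0.1542 mol
2Cl⁻ → Cl₂ + 2e⁻, so n(Cl₂) = 0.1542 / 2 = 0.07710 mol
V = 0.07710 × 22.4 = 1.727 L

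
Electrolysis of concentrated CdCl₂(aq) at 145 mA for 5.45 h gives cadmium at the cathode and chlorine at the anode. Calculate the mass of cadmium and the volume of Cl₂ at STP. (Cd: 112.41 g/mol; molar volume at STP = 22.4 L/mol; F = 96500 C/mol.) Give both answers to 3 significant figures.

Q = 0.145 × 19620 = 2845 C; n(e⁻) = 2845 / 96500 = 0.02948 mol
Cathode: Cd²⁺ + 2e⁻ → Cd → n(Cd) = 0.02948/2 = 0.01474 mol → 1.66 g
Anode: 2Cl⁻ → Cl₂ + 2e⁻ → n(Cl₂) = 0.02948/2 = 0.01474 mol → 0.330 L

1.66 g Cd; 0.330 L Cl₂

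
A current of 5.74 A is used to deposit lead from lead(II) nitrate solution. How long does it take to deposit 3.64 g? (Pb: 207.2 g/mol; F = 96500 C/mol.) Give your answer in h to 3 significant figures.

0.164 h

n(Pb) = 3.64 / 207.2 = 0.01757 mol
Pb²⁺ + 2e⁻ → Pb, so n(e⁻) = 2 × 0.01757 = 0.03514 mol
Q = 0.03514 × 96500 = 3391 C
t = Q / I = 3391 / 5.74 = 590.8 s = 0.164 h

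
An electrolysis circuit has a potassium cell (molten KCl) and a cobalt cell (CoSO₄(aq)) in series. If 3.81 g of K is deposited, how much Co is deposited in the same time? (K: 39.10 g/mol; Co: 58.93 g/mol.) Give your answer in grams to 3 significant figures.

2.87 g

n(K) = 3.81 / 39.10 = 0.09744 mol
K⁺ + e⁻ → K, so n(e⁻) = 0.09744 mol
Same current for the same time ⇒ same n(e⁻) = 0.09744 mol in both cells.
Co²⁺ + 2e⁻ → Co, so n(Co) = 0.09744 / 2 = 0.04872 mol
m(Co) = 0.04872 × 58.93 = 2.87 g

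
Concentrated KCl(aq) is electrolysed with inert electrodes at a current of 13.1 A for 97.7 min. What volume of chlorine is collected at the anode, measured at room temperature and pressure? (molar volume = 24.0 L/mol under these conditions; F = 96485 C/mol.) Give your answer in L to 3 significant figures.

Q = It = 13.1 × 5862 = 76790 C
n(e⁻) = Q/F = 76790/96485 = 0.7959 mol
2Cl⁻ → Cl₂ + 2e⁻, so n(Cl₂) = 0.7959 / 2 = 0.3980 mol
V = 0.3980 × 24.0 = 9.552 L

9.55 L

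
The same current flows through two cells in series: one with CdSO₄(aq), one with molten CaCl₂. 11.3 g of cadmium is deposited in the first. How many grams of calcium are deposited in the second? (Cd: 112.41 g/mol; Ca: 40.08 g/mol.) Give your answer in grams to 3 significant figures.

4.03 g

n(Cd) = 11.3 / 112.41 = 0.1005 mol
Cd²⁺ + 2e⁻ → Cd, so n(e⁻) = 2 × 0.1005 = 0.2010 mol
Since the cells are in series, n(e⁻) in the Ca cell is also 0.2010 mol.
Ca²⁺ + 2e⁻ → Ca, so n(Ca) = 0.2010 / 2 = 0.1005 mol
m(Ca) = 0.1005 × 40.08 = 4.03 g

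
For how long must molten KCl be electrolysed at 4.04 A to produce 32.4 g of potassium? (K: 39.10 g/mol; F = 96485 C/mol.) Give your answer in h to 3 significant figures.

5.50 h

n(K) = 32.4 / 39.10 = 0.8286 mol
K⁺ + e⁻ → K, so n(e⁻) = 0.8286 mol
Q = 0.8286 × 96485 = 79950 C
t = Q / I = 79950 / 4.04 = 19790 s = 5.50 h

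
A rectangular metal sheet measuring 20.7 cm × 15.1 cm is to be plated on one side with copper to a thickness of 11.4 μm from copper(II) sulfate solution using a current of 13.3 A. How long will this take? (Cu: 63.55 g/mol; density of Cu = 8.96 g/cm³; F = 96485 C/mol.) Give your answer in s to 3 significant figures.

729 s

Plated area = 20.7 × 15.1 = 312.6 cm²
Volume = 312.6 × 11.4×10⁻⁴ cm = 0.3564 cm³
m(Cu) = 0.3564 × 8.96 = 3.193 g
n(Cu) = 3.193 / 63.55 = 0.05024 mol; n(e⁻) = 2 × 0.05024 = 0.1005 mol
Q = 0.1005 × 96485 = 9697 C
t = 9697 / 13.3 = 729.1 s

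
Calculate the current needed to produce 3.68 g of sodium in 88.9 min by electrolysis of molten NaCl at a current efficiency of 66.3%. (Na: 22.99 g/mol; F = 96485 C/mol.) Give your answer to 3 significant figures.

n(Na) = 3.68 / 22.99 = 0.1601 mol
Na⁺ + e⁻ → Na, so n(e⁻) = 0.1601 mol
Q = 0.1601 × 96485 / 0.663 = 23300 C
I = Q / t = 23300 / 5334 s = 4.37 A

4.37 A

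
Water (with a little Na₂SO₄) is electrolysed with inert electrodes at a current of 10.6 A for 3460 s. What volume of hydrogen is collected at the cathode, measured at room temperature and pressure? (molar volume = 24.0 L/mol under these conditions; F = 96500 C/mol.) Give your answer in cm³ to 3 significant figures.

Q = It = 10.6 × 3460 = 36680 C
n(e⁻) = Q/F = 36680/96500 = 0.3801 mol
2H⁺ + 2e⁻ → H₂, so n(H₂) = 0.3801 / 2 = 0.1901 mol
V = 0.1901 × 24.0 = 4.562 L
= 4560 cm³

4560 cm³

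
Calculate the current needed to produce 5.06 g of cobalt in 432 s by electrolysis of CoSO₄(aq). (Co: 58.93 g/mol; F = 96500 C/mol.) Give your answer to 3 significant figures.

38.4 A

n(Co) = 5.06 / 58.93 = 0.08586 mol
Co²⁺ + 2e⁻ → Co, so n(e⁻) = 2 × 0.08586 = 0.1717 mol
Q = 0.1717 × 96500 = 16570 C
I = Q / t = 16570 / 432 s = 38.4 A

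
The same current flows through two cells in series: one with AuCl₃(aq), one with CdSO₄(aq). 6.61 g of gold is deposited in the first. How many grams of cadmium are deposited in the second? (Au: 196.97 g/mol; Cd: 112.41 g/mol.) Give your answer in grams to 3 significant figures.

n(Au) = 6.61 / 196.97 = 0.03356 mol
Au³⁺ + 3e⁻ → Au, so n(e⁻) = 3 × 0.03356 = 0.1007 mol
Since the cells are in series, n(e⁻) in the Cd cell is also 0.1007 mol.
Cd²⁺ + 2e⁻ → Cd, so n(Cd) = 0.1007 / 2 = 0.05035 mol
m(Cd) = 0.05035 × 112.41 = 5.66 g

5.66 g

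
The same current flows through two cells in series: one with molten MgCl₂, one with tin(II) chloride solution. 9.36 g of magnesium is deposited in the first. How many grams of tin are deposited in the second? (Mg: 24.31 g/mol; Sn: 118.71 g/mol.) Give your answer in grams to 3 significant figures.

45.7 g

n(Mg) = 9.36 / 24.31 = 0.3850 mol
Mg²⁺ + 2e⁻ → Mg, so n(e⁻) = 2 × 0.3850 = 0.7700 mol
Since the cells are in series, n(e⁻) in the Sn cell is also 0.7700 mol.
Sn²⁺ + 2e⁻ → Sn, so n(Sn) = 0.7700 / 2 = 0.3850 mol
m(Sn) = 0.3850 × 118.71 = 45.7 g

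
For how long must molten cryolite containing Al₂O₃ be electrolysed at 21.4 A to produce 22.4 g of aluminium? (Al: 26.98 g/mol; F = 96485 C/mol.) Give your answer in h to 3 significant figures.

n(Al) = 22.4 / 26.98 = 0.8302 mol
Al³⁺ + 3e⁻ → Al, so n(e⁻) = 3 × 0.8302 = 2.491 mol
Q = 2.491 × 96485 = 2.403×10^5 C
t = Q / I = 2.403×10^5 / 21.4 = 11230 s = 3.12 h

3.12 h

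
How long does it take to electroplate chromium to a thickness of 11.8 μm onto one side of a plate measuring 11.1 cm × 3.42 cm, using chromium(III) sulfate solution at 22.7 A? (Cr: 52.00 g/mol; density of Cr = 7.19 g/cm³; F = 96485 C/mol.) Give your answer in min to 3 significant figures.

Plated area = 11.1 × 3.42 = 37.96 cm²
Volume = 37.96 × 11.8×10⁻⁴ cm = 0.04479 cm³
m(Cr) = 0.04479 × 7.19 = 0.3220 g
n(Cr) = 0.3220 / 52.00 = 0.006192 mol; n(e⁻) = 3 × 0.006192 = 0.01858 mol
Q = 0.01858 × 96485 = 1793 C
t = 1793 / 22.7 = 78.99 s = 1.32 min

1.32 min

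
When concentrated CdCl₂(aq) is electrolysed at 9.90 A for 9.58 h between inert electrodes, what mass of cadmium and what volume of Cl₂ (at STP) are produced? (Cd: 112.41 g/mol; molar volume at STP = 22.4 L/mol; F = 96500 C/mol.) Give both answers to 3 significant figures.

Q = 9.90 × 34488 = 3.414×10^5 C; n(e⁻) = 3.414×10^5 / 96500 = 3.538 mol
Cathode: Cd²⁺ + 2e⁻ → Cd → n(Cd) = 3.538/2 = 1.769 mol → 199 g
Anode: 2Cl⁻ → Cl₂ + 2e⁻ → n(Cl₂) = 3.538/2 = 1.769 mol → 39.6 L

199 g Cd; 39.6 L Cl₂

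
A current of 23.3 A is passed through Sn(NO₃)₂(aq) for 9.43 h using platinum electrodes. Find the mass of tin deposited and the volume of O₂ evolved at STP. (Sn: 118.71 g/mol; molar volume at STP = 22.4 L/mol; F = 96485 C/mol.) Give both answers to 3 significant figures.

487 g Sn; 45.9 L O₂

Q = 23.3 × 33948 = 7.910×10^5 C; n(e⁻) = 7.910×10^5 / 96485 = 8.198 mol
Cathode: Sn²⁺ + 2e⁻ → Sn → n(Sn) = 8.198/2 = 4.099 mol → 487 g
Anode: 2H₂O → O₂ + 4H⁺ + 4e⁻ → n(O₂) = 8.198/4 = 2.050 mol → 45.9 L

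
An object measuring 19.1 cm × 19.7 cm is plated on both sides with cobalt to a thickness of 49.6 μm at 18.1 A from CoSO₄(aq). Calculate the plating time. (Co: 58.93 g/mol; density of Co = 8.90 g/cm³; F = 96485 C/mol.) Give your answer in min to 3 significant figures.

100 min

Plated area = 2 × 19.1 × 19.7 = 752.5 cm²
Volume = 752.5 × 49.6×10⁻⁴ cm = 3.732 cm³
m(Co) = 3.732 × 8.90 = 33.21 g
n(Co) = 33.21 / 58.93 = 0.5635 mol; n(e⁻) = 2 × 0.5635 = 1.127 mol
Q = 1.127 × 96485 = 1.087×10^5 C
t = 1.087×10^5 / 18.1 = 6006 s = 100 min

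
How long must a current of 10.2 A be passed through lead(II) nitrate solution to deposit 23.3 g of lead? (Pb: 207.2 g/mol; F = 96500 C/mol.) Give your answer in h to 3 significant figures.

0.591 h

n(Pb) = 23.3 / 207.2 = 0.1125 mol
Pb²⁺ + 2e⁻ → Pb, so n(e⁻) = 2 × 0.1125 = 0.2250 mol
Q = 0.2250 × 96500 = 21710 C
t = Q / I = 21710 / 10.2 = 2128 s = 0.591 h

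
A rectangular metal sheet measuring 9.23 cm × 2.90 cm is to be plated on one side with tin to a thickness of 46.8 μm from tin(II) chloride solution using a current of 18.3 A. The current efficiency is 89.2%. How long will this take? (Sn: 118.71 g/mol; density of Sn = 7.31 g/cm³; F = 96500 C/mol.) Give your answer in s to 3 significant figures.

91.2 s

Plated area = 9.23 × 2.90 = 26.77 cm²
Volume = 26.77 × 46.8×10⁻⁴ cm = 0.1253 cm³
m(Sn) = 0.1253 × 7.31 = 0.9159 g
n(Sn) = 0.9159 / 118.71 = 0.007715 mol; n(e⁻) = 2 × 0.007715 = 0.01543 mol
Q = 0.01543 × 96500 / 0.892 = 1669 C
t = 1669 / 18.3 = 91.20 s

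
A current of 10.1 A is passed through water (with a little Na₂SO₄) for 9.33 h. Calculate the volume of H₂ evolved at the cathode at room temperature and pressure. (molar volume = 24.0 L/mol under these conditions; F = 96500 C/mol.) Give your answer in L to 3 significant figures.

Q = 10.1 A × 33588 s = 3.392×10^5 C
n(e⁻) = Q/F = 3.392×10^5/96500 = 3.515 mol
2H⁺ + 2e⁻ → H₂, so n(H₂) = 3.515 / 2 = 1.758 mol
V = 1.758 × 24.0 = 42.19 L

42.2 L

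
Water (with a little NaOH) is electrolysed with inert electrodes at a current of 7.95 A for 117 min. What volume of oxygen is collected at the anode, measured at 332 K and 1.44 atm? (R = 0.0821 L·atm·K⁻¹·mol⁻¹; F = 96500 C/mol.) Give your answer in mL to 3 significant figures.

2740 mL

Q = 7.95 A × 7020 s = 55810 C
Moles of electrons = 55810 / 96500 = 0.5783 mol
2H₂O → O₂ + 4H⁺ + 4e⁻, so n(O₂) = 0.5783 / 4 = 0.1446 mol
V = nRT/P = 0.1446 × 0.0821 × 332 / 1.44 = 2.737 L
= 2740 mL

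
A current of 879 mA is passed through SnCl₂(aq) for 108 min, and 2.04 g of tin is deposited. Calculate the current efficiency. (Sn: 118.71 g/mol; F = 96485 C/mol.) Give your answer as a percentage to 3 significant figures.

58.2%

Q = 0.879 × 6480 = 5696 C
n(e⁻) = 5696 / 96485 = 0.05904 mol
Sn²⁺ + 2e⁻ → Sn, so theoretical n(Sn) = 0.02952 mol → 3.504 g
Efficiency = 2.04 / 3.504 = 0.5822 = 58.2%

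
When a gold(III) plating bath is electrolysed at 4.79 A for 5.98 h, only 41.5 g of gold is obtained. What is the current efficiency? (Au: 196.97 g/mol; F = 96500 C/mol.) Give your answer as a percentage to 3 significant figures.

59.2%

Q = 4.79 × 21528 = 1.031×10^5 C
n(e⁻) = 1.031×10^5 / 96500 = 1.068 mol
Au³⁺ + 3e⁻ → Au, so theoretical n(Au) = 0.3560 mol → 70.12 g
Efficiency = 41.5 / 70.12 = 0.5918 = 59.2%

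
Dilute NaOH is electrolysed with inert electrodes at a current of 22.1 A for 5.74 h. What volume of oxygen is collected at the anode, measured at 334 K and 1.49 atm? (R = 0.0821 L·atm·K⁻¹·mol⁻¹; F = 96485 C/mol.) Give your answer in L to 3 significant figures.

21.8 L

Q = It = 22.1 × 20664 = 4.567×10^5 C
Moles of electrons = 4.567×10^5 / 96485 = 4.733 mol
2H₂O → O₂ + 4H⁺ + 4e⁻, so n(O₂) = 4.733 / 4 = 1.183 mol
V = nRT/P = 1.183 × 0.0821 × 334 / 1.49 = 21.77 L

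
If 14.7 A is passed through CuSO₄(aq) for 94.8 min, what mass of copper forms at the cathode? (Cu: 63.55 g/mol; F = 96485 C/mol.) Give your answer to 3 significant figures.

Charge passed = 14.7 × 5688 = 83610 C
n(e⁻) = Q/F = 83610/96485 = 0.8666 mol
Cu²⁺ + 2e⁻ → Cu, so n(Cu) = 0.8666 / 2 = 0.4333 mol
m = 0.4333 × 63.55 = 27.5 g

27.5 g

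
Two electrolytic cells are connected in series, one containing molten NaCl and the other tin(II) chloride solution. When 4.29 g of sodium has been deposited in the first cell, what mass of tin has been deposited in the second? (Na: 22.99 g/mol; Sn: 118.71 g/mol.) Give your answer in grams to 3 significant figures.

n(Na) = 4.29 / 22.99 = 0.1866 mol
Na⁺ + e⁻ → Na, so n(e⁻) = 0.1866 mol
Same current for the same time ⇒ same n(e⁻) = 0.1866 mol in both cells.
Sn²⁺ + 2e⁻ → Sn, so n(Sn) = 0.1866 / 2 = 0.09330 mol
m(Sn) = 0.09330 × 118.71 = 11.1 g

11.1 g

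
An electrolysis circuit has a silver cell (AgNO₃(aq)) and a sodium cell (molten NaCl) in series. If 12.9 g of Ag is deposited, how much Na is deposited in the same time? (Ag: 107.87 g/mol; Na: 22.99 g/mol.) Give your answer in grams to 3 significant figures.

n(Ag) = 12.9 / 107.87 = 0.1196 mol
Ag⁺ + e⁻ → Ag, so n(e⁻) = 0.1196 mol
Same current for the same time ⇒ same n(e⁻) = 0.1196 mol in both cells.
Na⁺ + e⁻ → Na, so n(Na) = 0.1196 mol
m(Na) = 0.1196 × 22.99 = 2.75 g

2.75 g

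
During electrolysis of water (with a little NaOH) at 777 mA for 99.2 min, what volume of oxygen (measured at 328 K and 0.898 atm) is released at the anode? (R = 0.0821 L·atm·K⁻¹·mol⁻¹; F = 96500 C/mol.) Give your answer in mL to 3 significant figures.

Charge passed = 0.777 × 5952 = 4625 C
n(e⁻) = Q/F = 4625/96500 = 0.04793 mol
2H₂O → O₂ + 4H⁺ + 4e⁻, so n(O₂) = 0.04793 / 4 = 0.01198 mol
V = nRT/P = 0.01198 × 0.0821 × 328 / 0.898 = 0.3593 L
= 359 mL

359 mL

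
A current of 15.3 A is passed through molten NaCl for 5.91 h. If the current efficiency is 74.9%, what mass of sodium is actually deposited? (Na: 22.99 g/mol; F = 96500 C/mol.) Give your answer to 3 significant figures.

Q = 15.3 × 21276 = 3.255×10^5 C
n(e⁻) = 3.255×10^5 / 96500 = 3.373 mol
Na⁺ + e⁻ → Na, so theoretical m(Na) = 3.373 × 22.99 = 77.55 g
Actual mass = 74.9% × 77.55 = 58.1 g

58.1 g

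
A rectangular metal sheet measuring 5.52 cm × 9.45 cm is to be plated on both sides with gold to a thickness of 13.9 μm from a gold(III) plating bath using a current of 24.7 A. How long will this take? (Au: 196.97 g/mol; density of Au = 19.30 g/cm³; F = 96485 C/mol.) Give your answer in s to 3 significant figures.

Plated area = 2 × 5.52 × 9.45 = 104.3 cm²
Volume = 104.3 × 13.9×10⁻⁴ cm = 0.1450 cm³
m(Au) = 0.1450 × 19.30 = 2.799 g
n(Au) = 2.799 / 196.97 = 0.01421 mol; n(e⁻) = 3 × 0.01421 = 0.04263 mol
Q = 0.04263 × 96485 = 4113 C
t = 4113 / 24.7 = 166.5 s

167 s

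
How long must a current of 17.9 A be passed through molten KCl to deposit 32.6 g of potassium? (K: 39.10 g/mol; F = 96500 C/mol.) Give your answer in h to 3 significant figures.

1.25 h

n(K) = 32.6 / 39.10 = 0.8338 mol
K⁺ + e⁻ → K, so n(e⁻) = 0.8338 mol
Q = 0.8338 × 96500 = 80460 C
t = Q / I = 80460 / 17.9 = 4495 s = 1.25 h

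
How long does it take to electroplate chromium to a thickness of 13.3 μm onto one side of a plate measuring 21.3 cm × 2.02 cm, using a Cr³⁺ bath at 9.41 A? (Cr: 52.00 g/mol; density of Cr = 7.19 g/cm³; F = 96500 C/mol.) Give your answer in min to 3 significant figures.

4.06 min

Plated area = 21.3 × 2.02 = 43.03 cm²
Volume = 43.03 × 13.3×10⁻⁴ cm = 0.05723 cm³
m(Cr) = 0.05723 × 7.19 = 0.4115 g
n(Cr) = 0.4115 / 52.00 = 0.007913 mol; n(e⁻) = 3 × 0.007913 = 0.02374 mol
Q = 0.02374 × 96500 = 2291 C
t = 2291 / 9.41 = 243.5 s = 4.06 min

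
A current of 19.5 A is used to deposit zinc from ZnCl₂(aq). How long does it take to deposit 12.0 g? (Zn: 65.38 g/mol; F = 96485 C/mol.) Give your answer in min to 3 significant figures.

30.3 min

n(Zn) = 12.0 / 65.38 = 0.1835 mol
Zn²⁺ + 2e⁻ → Zn, so n(e⁻) = 2 × 0.1835 = 0.3670 mol
Q = 0.3670 × 96485 = 35410 C
t = Q / I = 35410 / 19.5 = 1816 s = 30.3 min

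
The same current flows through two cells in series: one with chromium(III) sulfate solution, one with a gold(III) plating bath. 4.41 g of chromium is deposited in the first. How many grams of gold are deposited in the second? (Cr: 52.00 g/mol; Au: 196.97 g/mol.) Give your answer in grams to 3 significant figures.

n(Cr) = 4.41 / 52.00 = 0.08481 mol
Cr³⁺ + 3e⁻ → Cr, so n(e⁻) = 3 × 0.08481 = 0.2544 mol
The cells are in series, so the same charge (and hence the same n(e⁻) = 0.2544 mol) passes through both.
Au³⁺ + 3e⁻ → Au, so n(Au) = 0.2544 / 3 = 0.08480 mol
m(Au) = 0.08480 × 196.97 = 16.7 g

16.7 g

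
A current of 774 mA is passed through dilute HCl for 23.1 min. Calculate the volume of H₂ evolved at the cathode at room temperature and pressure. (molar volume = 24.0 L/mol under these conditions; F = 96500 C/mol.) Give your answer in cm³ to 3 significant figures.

133 cm³

Charge passed = 0.774 × 1386 = 1073 C
n(e⁻) = 1073 / 96500 = 0.01112 mol
2H⁺ + 2e⁻ → H₂, so n(H₂) = 0.01112 / 2 = 0.005560 mol
V = 0.005560 × 24.0 = 0.1334 L
= 133 cm³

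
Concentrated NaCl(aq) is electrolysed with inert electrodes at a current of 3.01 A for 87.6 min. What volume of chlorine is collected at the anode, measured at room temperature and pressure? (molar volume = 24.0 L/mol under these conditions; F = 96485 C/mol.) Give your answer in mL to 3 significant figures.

1970 mL

Q = 3.01 A × 5256 s = 15820 C
Moles of electrons = 15820 / 96485 = 0.1640 mol
2Cl⁻ → Cl₂ + 2e⁻, so n(Cl₂) = 0.1640 / 2 = 0.08200 mol
V = 0.08200 × 24.0 = 1.968 L
= 1970 mL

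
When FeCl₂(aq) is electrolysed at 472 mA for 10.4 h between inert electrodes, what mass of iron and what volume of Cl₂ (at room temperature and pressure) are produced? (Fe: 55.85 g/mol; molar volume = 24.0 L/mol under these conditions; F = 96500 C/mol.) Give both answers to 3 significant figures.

5.11 g Fe; 2.20 L Cl₂

Q = 0.472 × 37440 = 17670 C; n(e⁻) = 17670 / 96500 = 0.1831 mol
Cathode: Fe²⁺ + 2e⁻ → Fe → n(Fe) = 0.1831/2 = 0.09155 mol → 5.11 g
Anode: 2Cl⁻ → Cl₂ + 2e⁻ → n(Cl₂) = 0.1831/2 = 0.09155 mol → 2.20 L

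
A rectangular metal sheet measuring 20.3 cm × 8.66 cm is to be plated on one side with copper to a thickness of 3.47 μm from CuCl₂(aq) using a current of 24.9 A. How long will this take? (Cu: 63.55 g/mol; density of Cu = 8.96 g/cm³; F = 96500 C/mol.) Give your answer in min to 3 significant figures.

Plated area = 20.3 × 8.66 = 175.8 cm²
Volume = 175.8 × 3.47×10⁻⁴ cm = 0.06100 cm³
m(Cu) = 0.06100 × 8.96 = 0.5466 g
n(Cu) = 0.5466 / 63.55 = 0.008601 mol; n(e⁻) = 2 × 0.008601 = 0.01720 mol
Q = 0.01720 × 96500 = 1660 C
t = 1660 / 24.9 = 66.67 s = 1.11 min

1.11 min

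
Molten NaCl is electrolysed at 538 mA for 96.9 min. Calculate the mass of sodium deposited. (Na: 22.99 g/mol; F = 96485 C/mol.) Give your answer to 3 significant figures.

Charge passed = 0.538 × 5814 = 3128 C
n(e⁻) = Q/F = 3128/96485 = 0.03242 mol
Na⁺ + e⁻ → Na, so n(Na) = 0.03242 mol
m = 0.03242 × 22.99 = 0.745 g

0.745 g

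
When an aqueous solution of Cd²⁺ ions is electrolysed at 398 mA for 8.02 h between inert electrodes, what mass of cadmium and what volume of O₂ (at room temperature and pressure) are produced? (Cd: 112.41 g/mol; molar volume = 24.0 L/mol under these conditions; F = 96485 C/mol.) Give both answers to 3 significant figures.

Q = 0.398 × 28872 = 11490 C; n(e⁻) = 11490 / 96485 = 0.1191 mol
Cathode: Cd²⁺ + 2e⁻ → Cd → n(Cd) = 0.1191/2 = 0.05955 mol → 6.69 g
Anode: 2H₂O → O₂ + 4H⁺ + 4e⁻ → n(O₂) = 0.1191/4 = 0.02978 mol → 0.715 L

6.69 g Cd; 0.715 L O₂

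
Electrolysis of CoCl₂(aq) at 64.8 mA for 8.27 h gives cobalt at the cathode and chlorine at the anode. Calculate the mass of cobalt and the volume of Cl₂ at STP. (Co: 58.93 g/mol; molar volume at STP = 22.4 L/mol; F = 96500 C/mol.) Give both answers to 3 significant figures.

Q = 0.0648 × 29772 = 1929 C; n(e⁻) = 1929 / 96500 = 0.01999 mol
Cathode: Co²⁺ + 2e⁻ → Co → n(Co) = 0.01999/2 = 0.009995 mol → 0.589 g
Anode: 2Cl⁻ → Cl₂ + 2e⁻ → n(Cl₂) = 0.01999/2 = 0.009995 mol → 0.224 L

0.589 g Co; 0.224 L Cl₂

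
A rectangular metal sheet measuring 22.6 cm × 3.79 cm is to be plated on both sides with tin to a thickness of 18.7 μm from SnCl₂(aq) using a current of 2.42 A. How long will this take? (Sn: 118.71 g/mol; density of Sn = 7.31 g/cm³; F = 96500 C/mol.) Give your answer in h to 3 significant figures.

0.437 h

Plated area = 2 × 22.6 × 3.79 = 171.3 cm²
Volume = 171.3 × 18.7×10⁻⁴ cm = 0.3203 cm³
m(Sn) = 0.3203 × 7.31 = 2.341 g
n(Sn) = 2.341 / 118.71 = 0.01972 mol; n(e⁻) = 2 × 0.01972 = 0.03944 mol
Q = 0.03944 × 96500 = 3806 C
t = 3806 / 2.42 = 1573 s = 0.437 h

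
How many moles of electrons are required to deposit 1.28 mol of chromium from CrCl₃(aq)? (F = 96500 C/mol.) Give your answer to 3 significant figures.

3.84 mol

Cr³⁺ + 3e⁻ → Cr, so n(e⁻) = 3 × 1.28 = 3.840 mol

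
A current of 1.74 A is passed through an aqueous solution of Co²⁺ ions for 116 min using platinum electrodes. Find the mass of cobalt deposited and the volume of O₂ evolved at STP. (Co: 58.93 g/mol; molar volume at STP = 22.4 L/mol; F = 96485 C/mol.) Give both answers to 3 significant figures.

Q = 1.74 × 6960 = 12110 C; n(e⁻) = 12110 / 96485 = 0.1255 mol
Cathode: Co²⁺ + 2e⁻ → Co → n(Co) = 0.1255/2 = 0.06275 mol → 3.70 g
Anode: 2H₂O → O₂ + 4H⁺ + 4e⁻ → n(O₂) = 0.1255/4 = 0.03138 mol → 0.703 L

3.70 g Co; 0.703 L O₂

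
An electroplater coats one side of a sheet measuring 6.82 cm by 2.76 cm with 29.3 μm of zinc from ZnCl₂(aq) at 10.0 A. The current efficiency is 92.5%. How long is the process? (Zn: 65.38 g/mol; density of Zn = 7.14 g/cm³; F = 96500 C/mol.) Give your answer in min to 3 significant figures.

2.09 min

Plated area = 6.82 × 2.76 = 18.82 cm²
Volume = 18.82 × 29.3×10⁻⁴ cm = 0.05514 cm³
m(Zn) = 0.05514 × 7.14 = 0.3937 g
n(Zn) = 0.3937 / 65.38 = 0.006022 mol; n(e⁻) = 2 × 0.006022 = 0.01204 mol
Q = 0.01204 × 96500 / 0.925 = 1256 C
t = 1256 / 10.0 = 125.6 s = 2.09 min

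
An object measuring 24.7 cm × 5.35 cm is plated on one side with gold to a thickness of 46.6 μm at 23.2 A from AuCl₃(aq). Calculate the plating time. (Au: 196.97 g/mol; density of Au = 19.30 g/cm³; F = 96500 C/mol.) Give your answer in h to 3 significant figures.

Plated area = 24.7 × 5.35 = 132.1 cm²
Volume = 132.1 × 46.6×10⁻⁴ cm = 0.6156 cm³
m(Au) = 0.6156 × 19.30 = 11.88 g
n(Au) = 11.88 / 196.97 = 0.06031 mol; n(e⁻) = 3 × 0.06031 = 0.1809 mol
Q = 0.1809 × 96500 = 17460 C
t = 17460 / 23.2 = 752.6 s = 0.209 h

0.209 h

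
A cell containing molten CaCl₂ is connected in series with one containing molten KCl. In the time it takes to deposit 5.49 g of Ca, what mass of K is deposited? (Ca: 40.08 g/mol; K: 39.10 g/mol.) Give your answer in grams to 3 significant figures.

10.7 g

n(Ca) = 5.49 / 40.08 = 0.1370 mol
Ca²⁺ + 2e⁻ → Ca, so n(e⁻) = 2 × 0.1370 = 0.2740 mol
The cells are in series, so the same charge (and hence the same n(e⁻) = 0.2740 mol) passes through both.
K⁺ + e⁻ → K, so n(K) = 0.2740 mol
m(K) = 0.2740 × 39.10 = 10.7 g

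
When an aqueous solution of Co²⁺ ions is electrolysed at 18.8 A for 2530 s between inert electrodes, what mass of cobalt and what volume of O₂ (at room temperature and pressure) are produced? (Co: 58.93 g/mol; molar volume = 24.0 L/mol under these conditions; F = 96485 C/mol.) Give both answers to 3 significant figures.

14.5 g Co; 2.96 L O₂

Q = 18.8 × 2530 = 47560 C; n(e⁻) = 47560 / 96485 = 0.4929 mol
Cathode: Co²⁺ + 2e⁻ → Co → n(Co) = 0.4929/2 = 0.2465 mol → 14.5 g
Anode: 2H₂O → O₂ + 4H⁺ + 4e⁻ → n(O₂) = 0.4929/4 = 0.1232 mol → 2.96 L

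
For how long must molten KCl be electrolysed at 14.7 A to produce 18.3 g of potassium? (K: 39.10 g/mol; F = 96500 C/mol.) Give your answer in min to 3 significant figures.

51.2 min

n(K) = 18.3 / 39.10 = 0.4680 mol
K⁺ + e⁻ → K, so n(e⁻) = 0.4680 mol
Q = 0.4680 × 96500 = 45160 C
t = Q / I = 45160 / 14.7 = 3072 s = 51.2 min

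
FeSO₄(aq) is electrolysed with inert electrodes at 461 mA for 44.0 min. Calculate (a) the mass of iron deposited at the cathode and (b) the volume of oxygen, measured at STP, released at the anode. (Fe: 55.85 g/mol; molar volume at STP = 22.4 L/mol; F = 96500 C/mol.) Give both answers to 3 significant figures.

Q = 0.461 × 2640 = 1217 C; n(e⁻) = 1217 / 96500 = 0.01261 mol
Cathode: Fe²⁺ + 2e⁻ → Fe → n(Fe) = 0.01261/2 = 0.006305 mol → 0.352 g
Anode: 2H₂O → O₂ + 4H⁺ + 4e⁻ → n(O₂) = 0.01261/4 = 0.003153 mol → 0.0706 L

0.352 g Fe; 0.0706 L O₂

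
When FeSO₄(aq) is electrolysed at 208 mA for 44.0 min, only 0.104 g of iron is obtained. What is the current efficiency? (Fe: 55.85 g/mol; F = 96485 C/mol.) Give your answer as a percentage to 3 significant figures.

Q = 0.208 × 2640 = 549.1 C
n(e⁻) = 549.1 / 96485 = 0.005691 mol
Fe²⁺ + 2e⁻ → Fe, so theoretical n(Fe) = 0.002846 mol → 0.1589 g
Efficiency = 0.104 / 0.1589 = 0.6545 = 65.4%

65.4%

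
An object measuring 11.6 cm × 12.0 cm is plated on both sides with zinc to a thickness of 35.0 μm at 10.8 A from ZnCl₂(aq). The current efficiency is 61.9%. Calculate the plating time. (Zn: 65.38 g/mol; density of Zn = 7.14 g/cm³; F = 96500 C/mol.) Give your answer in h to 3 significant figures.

Plated area = 2 × 11.6 × 12.0 = 278.4 cm²
Volume = 278.4 × 35.0×10⁻⁴ cm = 0.9744 cm³
m(Zn) = 0.9744 × 7.14 = 6.957 g
n(Zn) = 6.957 / 65.38 = 0.1064 mol; n(e⁻) = 2 × 0.1064 = 0.2128 mol
Q = 0.2128 × 96500 / 0.619 = 33170 C
t = 33170 / 10.8 = 3071 s = 0.853 h

0.853 h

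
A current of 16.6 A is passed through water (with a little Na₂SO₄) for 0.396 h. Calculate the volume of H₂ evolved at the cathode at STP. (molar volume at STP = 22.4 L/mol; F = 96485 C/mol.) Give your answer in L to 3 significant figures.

Charge passed = 16.6 × 1425.6 = 23660 C
n(e⁻) = 23660 / 96485 = 0.2452 mol
2H⁺ + 2e⁻ → H₂, so n(H₂) = 0.2452 / 2 = 0.1226 mol
V = 0.1226 × 22.4 = 2.746 L

2.75 L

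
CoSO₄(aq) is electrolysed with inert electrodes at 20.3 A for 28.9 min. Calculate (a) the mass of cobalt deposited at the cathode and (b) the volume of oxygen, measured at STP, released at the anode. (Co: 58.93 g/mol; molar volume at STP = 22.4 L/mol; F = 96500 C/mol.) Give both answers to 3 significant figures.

Q = 20.3 × 1734 = 35200 C; n(e⁻) = 35200 / 96500 = 0.3648 mol
Cathode: Co²⁺ + 2e⁻ → Co → n(Co) = 0.3648/2 = 0.1824 mol → 10.7 g
Anode: 2H₂O → O₂ + 4H⁺ + 4e⁻ → n(O₂) = 0.3648/4 = 0.09120 mol → 2.04 L

10.7 g Co; 2.04 L O₂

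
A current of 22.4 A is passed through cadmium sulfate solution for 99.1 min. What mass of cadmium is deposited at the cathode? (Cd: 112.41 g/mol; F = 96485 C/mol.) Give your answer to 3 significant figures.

Charge passed = 22.4 × 5946 = 1.332×10^5 C
n(e⁻) = Q/F = 1.332×10^5/96485 = 1.381 mol
Cd²⁺ + 2e⁻ → Cd, so n(Cd) = 1.381 / 2 = 0.6905 mol
m = 0.6905 × 112.41 = 77.6 g

77.6 g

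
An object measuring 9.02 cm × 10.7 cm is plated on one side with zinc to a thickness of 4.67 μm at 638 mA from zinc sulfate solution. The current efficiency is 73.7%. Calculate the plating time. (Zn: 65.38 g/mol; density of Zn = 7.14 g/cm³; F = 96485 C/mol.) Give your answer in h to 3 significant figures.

Plated area = 9.02 × 10.7 = 96.51 cm²
Volume = 96.51 × 4.67×10⁻⁴ cm = 0.04507 cm³
m(Zn) = 0.04507 × 7.14 = 0.3218 g
n(Zn) = 0.3218 / 65.38 = 0.004922 mol; n(e⁻) = 2 × 0.004922 = 0.009844 mol
Q = 0.009844 × 96485 / 0.737 = 1289 C
t = 1289 / 0.638 = 2020 s = 0.561 h

0.561 h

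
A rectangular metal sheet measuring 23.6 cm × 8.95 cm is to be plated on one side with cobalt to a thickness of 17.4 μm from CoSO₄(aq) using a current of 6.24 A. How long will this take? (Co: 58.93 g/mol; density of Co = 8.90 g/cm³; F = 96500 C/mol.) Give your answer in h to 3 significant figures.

Plated area = 23.6 × 8.95 = 211.2 cm²
Volume = 211.2 × 17.4×10⁻⁴ cm = 0.3675 cm³
m(Co) = 0.3675 × 8.90 = 3.271 g
n(Co) = 3.271 / 58.93 = 0.05551 mol; n(e⁻) = 2 × 0.05551 = 0.1110 mol
Q = 0.1110 × 96500 = 10710 C
t = 10710 / 6.24 = 1716 s = 0.477 h

0.477 h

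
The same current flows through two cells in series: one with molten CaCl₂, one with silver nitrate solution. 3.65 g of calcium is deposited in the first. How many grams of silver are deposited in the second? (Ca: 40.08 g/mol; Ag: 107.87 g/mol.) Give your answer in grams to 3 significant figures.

n(Ca) = 3.65 / 40.08 = 0.09107 mol
Ca²⁺ + 2e⁻ → Ca, so n(e⁻) = 2 × 0.09107 = 0.1821 mol
The cells are in series, so the same charge (and hence the same n(e⁻) = 0.1821 mol) passes through both.
Ag⁺ + e⁻ → Ag, so n(Ag) = 0.1821 mol
m(Ag) = 0.1821 × 107.87 = 19.6 g

19.6 g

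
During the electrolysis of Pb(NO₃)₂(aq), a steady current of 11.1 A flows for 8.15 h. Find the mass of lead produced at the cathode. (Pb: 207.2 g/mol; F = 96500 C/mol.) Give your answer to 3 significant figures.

350 g

Charge passed = 11.1 × 29340 = 3.257×10^5 C
n(e⁻) = Q/F = 3.257×10^5/96500 = 3.375 mol
Pb²⁺ + 2e⁻ → Pb, so n(Pb) = 3.375 / 2 = 1.688 mol
m = 1.688 × 207.2 = 350 g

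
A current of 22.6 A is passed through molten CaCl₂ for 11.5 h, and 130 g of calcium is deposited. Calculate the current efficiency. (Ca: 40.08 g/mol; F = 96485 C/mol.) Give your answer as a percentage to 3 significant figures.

Q = 22.6 × 41400 = 9.356×10^5 C
n(e⁻) = 9.356×10^5 / 96485 = 9.697 mol
Ca²⁺ + 2e⁻ → Ca, so theoretical n(Ca) = 4.849 mol → 194.3 g
Efficiency = 130 / 194.3 = 0.6691 = 66.9%

66.9%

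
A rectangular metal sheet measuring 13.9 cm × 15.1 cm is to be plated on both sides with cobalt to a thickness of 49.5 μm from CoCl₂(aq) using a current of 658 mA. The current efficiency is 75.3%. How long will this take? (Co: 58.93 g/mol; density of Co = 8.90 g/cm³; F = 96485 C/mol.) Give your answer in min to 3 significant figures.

2040 min

Plated area = 2 × 13.9 × 15.1 = 419.8 cm²
Volume = 419.8 × 49.5×10⁻⁴ cm = 2.078 cm³
m(Co) = 2.078 × 8.90 = 18.49 g
n(Co) = 18.49 / 58.93 = 0.3138 mol; n(e⁻) = 2 × 0.3138 = 0.6276 mol
Q = 0.6276 × 96485 / 0.753 = 80420 C
t = 80420 / 0.658 = 1.222×10^5 s = 2040 min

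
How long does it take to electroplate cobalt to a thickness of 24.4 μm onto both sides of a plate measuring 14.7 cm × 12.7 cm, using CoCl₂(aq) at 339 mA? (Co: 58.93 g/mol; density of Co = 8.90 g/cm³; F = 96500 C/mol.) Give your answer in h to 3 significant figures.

Plated area = 2 × 14.7 × 12.7 = 373.4 cm²
Volume = 373.4 × 24.4×10⁻⁴ cm = 0.9111 cm³
m(Co) = 0.9111 × 8.90 = 8.109 g
n(Co) = 8.109 / 58.93 = 0.1376 mol; n(e⁻) = 2 × 0.1376 = 0.2752 mol
Q = 0.2752 × 96500 = 26560 C
t = 26560 / 0.339 = 78350 s = 21.8 h

21.8 h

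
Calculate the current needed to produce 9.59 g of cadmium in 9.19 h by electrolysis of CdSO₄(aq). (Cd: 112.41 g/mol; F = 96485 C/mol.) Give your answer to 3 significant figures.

n(Cd) = 9.59 / 112.41 = 0.08531 mol
Cd²⁺ + 2e⁻ → Cd, so n(e⁻) = 2 × 0.08531 = 0.1706 mol
Q = 0.1706 × 96485 = 16460 C
I = Q / t = 16460 / 33084 s = 0.498 A

0.498 A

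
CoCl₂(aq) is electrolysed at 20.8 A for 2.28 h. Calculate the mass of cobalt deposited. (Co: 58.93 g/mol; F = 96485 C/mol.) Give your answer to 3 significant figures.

52.1 g

Q = It = 20.8 × 8208 = 1.707×10^5 C
n(e⁻) = 1.707×10^5 / 96485 = 1.769 mol
Co²⁺ + 2e⁻ → Co, so n(Co) = 1.769 / 2 = 0.8845 mol
m = 0.8845 × 58.93 = 52.1 g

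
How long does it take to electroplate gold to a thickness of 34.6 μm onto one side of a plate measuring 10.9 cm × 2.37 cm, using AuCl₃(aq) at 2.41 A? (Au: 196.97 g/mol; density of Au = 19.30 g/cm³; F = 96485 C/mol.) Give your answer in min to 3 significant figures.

Plated area = 10.9 × 2.37 = 25.83 cm²
Volume = 25.83 × 34.6×10⁻⁴ cm = 0.08937 cm³
m(Au) = 0.08937 × 19.30 = 1.725 g
n(Au) = 1.725 / 196.97 = 0.008758 mol; n(e⁻) = 3 × 0.008758 = 0.02627 mol
Q = 0.02627 × 96485 = 2535 C
t = 2535 / 2.41 = 1052 s = 17.5 min

17.5 min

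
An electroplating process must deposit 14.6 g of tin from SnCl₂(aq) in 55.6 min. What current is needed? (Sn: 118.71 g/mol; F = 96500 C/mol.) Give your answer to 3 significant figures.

n(Sn) = 14.6 / 118.71 = 0.1230 mol
Sn²⁺ + 2e⁻ → Sn, so n(e⁻) = 2 × 0.1230 = 0.2460 mol
Q = 0.2460 × 96500 = 23740 C
I = Q / t = 23740 / 3336 s = 7.12 A

7.12 A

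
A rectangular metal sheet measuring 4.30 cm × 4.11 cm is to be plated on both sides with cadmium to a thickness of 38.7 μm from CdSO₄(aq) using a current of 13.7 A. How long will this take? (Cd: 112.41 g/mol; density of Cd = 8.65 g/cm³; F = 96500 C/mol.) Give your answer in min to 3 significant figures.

2.47 min

Plated area = 2 × 4.30 × 4.11 = 35.35 cm²
Volume = 35.35 × 38.7×10⁻⁴ cm = 0.1368 cm³
m(Cd) = 0.1368 × 8.65 = 1.183 g
n(Cd) = 1.183 / 112.41 = 0.01052 mol; n(e⁻) = 2 × 0.01052 = 0.02104 mol
Q = 0.02104 × 96500 = 2030 C
t = 2030 / 13.7 = 148.2 s = 2.47 min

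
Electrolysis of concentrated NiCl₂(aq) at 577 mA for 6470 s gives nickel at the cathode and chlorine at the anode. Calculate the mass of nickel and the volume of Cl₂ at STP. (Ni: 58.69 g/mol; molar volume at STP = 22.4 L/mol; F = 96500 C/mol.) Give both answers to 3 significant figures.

Q = 0.577 × 6470 = 3733 C; n(e⁻) = 3733 / 96500 = 0.03868 mol
Cathode: Ni²⁺ + 2e⁻ → Ni → n(Ni) = 0.03868/2 = 0.01934 mol → 1.14 g
Anode: 2Cl⁻ → Cl₂ + 2e⁻ → n(Cl₂) = 0.03868/2 = 0.01934 mol → 0.433 L

1.14 g Ni; 0.433 L Cl₂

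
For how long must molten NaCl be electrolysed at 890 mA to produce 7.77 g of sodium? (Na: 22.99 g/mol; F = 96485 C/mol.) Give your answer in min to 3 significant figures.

n(Na) = 7.77 / 22.99 = 0.3380 mol
Na⁺ + e⁻ → Na, so n(e⁻) = 0.3380 mol
Q = 0.3380 × 96485 = 32610 C
t = Q / I = 32610 / 0.890 = 36640 s = 611 min

611 min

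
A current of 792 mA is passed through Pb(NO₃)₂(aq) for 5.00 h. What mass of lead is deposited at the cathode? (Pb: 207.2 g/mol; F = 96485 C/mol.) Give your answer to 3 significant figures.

Q = It = 0.792 × 18000 = 14260 C
n(e⁻) = 14260 / 96485 = 0.1478 mol
Pb²⁺ + 2e⁻ → Pb, so n(Pb) = 0.1478 / 2 = 0.07390 mol
m = 0.07390 × 207.2 = 15.3 g

15.3 g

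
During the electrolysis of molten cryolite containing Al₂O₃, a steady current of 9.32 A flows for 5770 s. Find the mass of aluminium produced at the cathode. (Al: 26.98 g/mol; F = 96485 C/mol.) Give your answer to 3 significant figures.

Q = 9.32 A × 5770 s = 53780 C
n(e⁻) = 53780 / 96485 = 0.5574 mol
Al³⁺ + 3e⁻ → Al, so n(Al) = 0.5574 / 3 = 0.1858 mol
m = 0.1858 × 26.98 = 5.01 g

5.01 g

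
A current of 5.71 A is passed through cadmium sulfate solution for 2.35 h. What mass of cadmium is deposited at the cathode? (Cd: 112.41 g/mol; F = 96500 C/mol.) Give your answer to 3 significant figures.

Charge passed = 5.71 × 8460 = 48310 C
n(e⁻) = Q/F = 48310/96500 = 0.5006 mol
Cd²⁺ + 2e⁻ → Cd, so n(Cd) = 0.5006 / 2 = 0.2503 mol
m = 0.2503 × 112.41 = 28.1 g

28.1 g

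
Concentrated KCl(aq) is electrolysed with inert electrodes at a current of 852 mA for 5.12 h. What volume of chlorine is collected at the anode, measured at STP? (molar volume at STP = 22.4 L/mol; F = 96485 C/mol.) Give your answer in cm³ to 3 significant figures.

Q = 0.852 A × 18432 s = 15700 C
Moles of electrons = 15700 / 96485 = 0.1627 mol
2Cl⁻ → Cl₂ + 2e⁻, so n(Cl₂) = 0.1627 / 2 = 0.08135 mol
V = 0.08135 × 22.4 = 1.822 L
= 1820 cm³

1820 cm³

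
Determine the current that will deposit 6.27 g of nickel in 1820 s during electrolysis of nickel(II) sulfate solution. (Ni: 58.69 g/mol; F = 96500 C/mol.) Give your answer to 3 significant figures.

n(Ni) = 6.27 / 58.69 = 0.1068 mol
Ni²⁺ + 2e⁻ → Ni, so n(e⁻) = 2 × 0.1068 = 0.2136 mol
Q = 0.2136 × 96500 = 20610 C
I = Q / t = 20610 / 1820 s = 11.3 A

11.3 A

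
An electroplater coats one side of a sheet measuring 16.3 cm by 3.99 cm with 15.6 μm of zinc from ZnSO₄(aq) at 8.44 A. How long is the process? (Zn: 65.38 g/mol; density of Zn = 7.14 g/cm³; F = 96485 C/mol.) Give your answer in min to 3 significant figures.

4.22 min

Plated area = 16.3 × 3.99 = 65.04 cm²
Volume = 65.04 × 15.6×10⁻⁴ cm = 0.1015 cm³
m(Zn) = 0.1015 × 7.14 = 0.7247 g
n(Zn) = 0.7247 / 65.38 = 0.01108 mol; n(e⁻) = 2 × 0.01108 = 0.02216 mol
Q = 0.02216 × 96485 = 2138 C
t = 2138 / 8.44 = 253.3 s = 4.22 min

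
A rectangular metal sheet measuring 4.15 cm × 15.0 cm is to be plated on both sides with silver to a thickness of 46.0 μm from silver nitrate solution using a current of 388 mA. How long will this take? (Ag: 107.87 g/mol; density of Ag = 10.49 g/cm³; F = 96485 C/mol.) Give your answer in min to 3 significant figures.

231 min

Plated area = 2 × 4.15 × 15.0 = 124.5 cm²
Volume = 124.5 × 46.0×10⁻⁴ cm = 0.5727 cm³
m(Ag) = 0.5727 × 10.49 = 6.008 g
n(Ag) = 6.008 / 107.87 = 0.05570 mol; n(e⁻) = 0.05570 mol
Q = 0.05570 × 96485 = 5374 C
t = 5374 / 0.388 = 13850 s = 231 min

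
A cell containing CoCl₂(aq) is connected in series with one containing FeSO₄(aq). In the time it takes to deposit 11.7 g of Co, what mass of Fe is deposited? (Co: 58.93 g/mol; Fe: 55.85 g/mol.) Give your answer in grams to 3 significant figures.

n(Co) = 11.7 / 58.93 = 0.1985 mol
Co²⁺ + 2e⁻ → Co, so n(e⁻) = 2 × 0.1985 = 0.3970 mol
Same current for the same time ⇒ same n(e⁻) = 0.3970 mol in both cells.
Fe²⁺ + 2e⁻ → Fe, so n(Fe) = 0.3970 / 2 = 0.1985 mol
m(Fe) = 0.1985 × 55.85 = 11.1 g

11.1 g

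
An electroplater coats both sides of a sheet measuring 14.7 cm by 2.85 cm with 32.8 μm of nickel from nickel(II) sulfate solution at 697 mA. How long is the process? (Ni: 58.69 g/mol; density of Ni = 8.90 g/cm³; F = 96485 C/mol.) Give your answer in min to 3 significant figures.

Plated area = 2 × 14.7 × 2.85 = 83.79 cm²
Volume = 83.79 × 32.8×10⁻⁴ cm = 0.2748 cm³
m(Ni) = 0.2748 × 8.90 = 2.446 g
n(Ni) = 2.446 / 58.69 = 0.04168 mol; n(e⁻) = 2 × 0.04168 = 0.08336 mol
Q = 0.08336 × 96485 = 8043 C
t = 8043 / 0.697 = 11540 s = 192 min

192 min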